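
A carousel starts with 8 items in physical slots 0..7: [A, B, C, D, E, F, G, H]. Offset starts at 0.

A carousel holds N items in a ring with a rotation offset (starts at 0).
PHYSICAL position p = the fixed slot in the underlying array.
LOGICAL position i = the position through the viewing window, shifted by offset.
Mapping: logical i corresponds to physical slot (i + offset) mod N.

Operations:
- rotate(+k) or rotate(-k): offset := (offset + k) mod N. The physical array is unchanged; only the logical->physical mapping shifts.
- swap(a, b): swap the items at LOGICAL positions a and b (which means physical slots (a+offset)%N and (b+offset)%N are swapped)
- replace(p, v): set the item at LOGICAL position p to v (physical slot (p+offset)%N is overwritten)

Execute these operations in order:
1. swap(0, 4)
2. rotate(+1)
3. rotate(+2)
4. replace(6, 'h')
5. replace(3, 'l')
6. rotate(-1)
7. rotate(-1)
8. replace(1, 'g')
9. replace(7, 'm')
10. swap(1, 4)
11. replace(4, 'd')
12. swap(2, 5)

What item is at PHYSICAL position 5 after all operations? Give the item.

Answer: d

Derivation:
After op 1 (swap(0, 4)): offset=0, physical=[E,B,C,D,A,F,G,H], logical=[E,B,C,D,A,F,G,H]
After op 2 (rotate(+1)): offset=1, physical=[E,B,C,D,A,F,G,H], logical=[B,C,D,A,F,G,H,E]
After op 3 (rotate(+2)): offset=3, physical=[E,B,C,D,A,F,G,H], logical=[D,A,F,G,H,E,B,C]
After op 4 (replace(6, 'h')): offset=3, physical=[E,h,C,D,A,F,G,H], logical=[D,A,F,G,H,E,h,C]
After op 5 (replace(3, 'l')): offset=3, physical=[E,h,C,D,A,F,l,H], logical=[D,A,F,l,H,E,h,C]
After op 6 (rotate(-1)): offset=2, physical=[E,h,C,D,A,F,l,H], logical=[C,D,A,F,l,H,E,h]
After op 7 (rotate(-1)): offset=1, physical=[E,h,C,D,A,F,l,H], logical=[h,C,D,A,F,l,H,E]
After op 8 (replace(1, 'g')): offset=1, physical=[E,h,g,D,A,F,l,H], logical=[h,g,D,A,F,l,H,E]
After op 9 (replace(7, 'm')): offset=1, physical=[m,h,g,D,A,F,l,H], logical=[h,g,D,A,F,l,H,m]
After op 10 (swap(1, 4)): offset=1, physical=[m,h,F,D,A,g,l,H], logical=[h,F,D,A,g,l,H,m]
After op 11 (replace(4, 'd')): offset=1, physical=[m,h,F,D,A,d,l,H], logical=[h,F,D,A,d,l,H,m]
After op 12 (swap(2, 5)): offset=1, physical=[m,h,F,l,A,d,D,H], logical=[h,F,l,A,d,D,H,m]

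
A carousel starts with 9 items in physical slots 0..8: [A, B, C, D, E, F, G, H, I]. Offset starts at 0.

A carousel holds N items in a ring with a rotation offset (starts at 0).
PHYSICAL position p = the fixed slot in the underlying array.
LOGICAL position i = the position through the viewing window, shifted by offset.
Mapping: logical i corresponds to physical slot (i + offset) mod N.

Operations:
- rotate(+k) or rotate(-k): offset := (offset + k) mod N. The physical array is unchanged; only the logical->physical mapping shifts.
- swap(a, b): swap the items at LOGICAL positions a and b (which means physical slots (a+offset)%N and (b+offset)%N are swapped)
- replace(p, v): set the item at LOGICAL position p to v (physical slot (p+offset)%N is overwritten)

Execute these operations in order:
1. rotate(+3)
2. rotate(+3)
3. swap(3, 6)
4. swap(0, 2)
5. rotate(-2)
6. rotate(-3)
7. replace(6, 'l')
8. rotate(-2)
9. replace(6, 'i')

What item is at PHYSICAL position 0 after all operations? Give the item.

After op 1 (rotate(+3)): offset=3, physical=[A,B,C,D,E,F,G,H,I], logical=[D,E,F,G,H,I,A,B,C]
After op 2 (rotate(+3)): offset=6, physical=[A,B,C,D,E,F,G,H,I], logical=[G,H,I,A,B,C,D,E,F]
After op 3 (swap(3, 6)): offset=6, physical=[D,B,C,A,E,F,G,H,I], logical=[G,H,I,D,B,C,A,E,F]
After op 4 (swap(0, 2)): offset=6, physical=[D,B,C,A,E,F,I,H,G], logical=[I,H,G,D,B,C,A,E,F]
After op 5 (rotate(-2)): offset=4, physical=[D,B,C,A,E,F,I,H,G], logical=[E,F,I,H,G,D,B,C,A]
After op 6 (rotate(-3)): offset=1, physical=[D,B,C,A,E,F,I,H,G], logical=[B,C,A,E,F,I,H,G,D]
After op 7 (replace(6, 'l')): offset=1, physical=[D,B,C,A,E,F,I,l,G], logical=[B,C,A,E,F,I,l,G,D]
After op 8 (rotate(-2)): offset=8, physical=[D,B,C,A,E,F,I,l,G], logical=[G,D,B,C,A,E,F,I,l]
After op 9 (replace(6, 'i')): offset=8, physical=[D,B,C,A,E,i,I,l,G], logical=[G,D,B,C,A,E,i,I,l]

Answer: D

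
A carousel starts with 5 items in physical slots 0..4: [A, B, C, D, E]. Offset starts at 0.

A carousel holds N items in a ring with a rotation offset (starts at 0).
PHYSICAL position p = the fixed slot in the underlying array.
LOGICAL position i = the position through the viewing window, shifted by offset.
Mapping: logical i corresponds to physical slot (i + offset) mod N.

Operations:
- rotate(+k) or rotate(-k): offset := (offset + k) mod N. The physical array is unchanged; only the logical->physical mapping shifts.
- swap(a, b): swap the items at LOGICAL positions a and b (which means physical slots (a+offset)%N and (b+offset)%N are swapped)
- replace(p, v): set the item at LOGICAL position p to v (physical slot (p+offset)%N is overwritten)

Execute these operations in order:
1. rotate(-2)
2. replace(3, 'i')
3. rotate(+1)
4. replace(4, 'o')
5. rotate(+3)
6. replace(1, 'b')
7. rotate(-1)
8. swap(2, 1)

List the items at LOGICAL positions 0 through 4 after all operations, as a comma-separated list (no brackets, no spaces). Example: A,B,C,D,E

After op 1 (rotate(-2)): offset=3, physical=[A,B,C,D,E], logical=[D,E,A,B,C]
After op 2 (replace(3, 'i')): offset=3, physical=[A,i,C,D,E], logical=[D,E,A,i,C]
After op 3 (rotate(+1)): offset=4, physical=[A,i,C,D,E], logical=[E,A,i,C,D]
After op 4 (replace(4, 'o')): offset=4, physical=[A,i,C,o,E], logical=[E,A,i,C,o]
After op 5 (rotate(+3)): offset=2, physical=[A,i,C,o,E], logical=[C,o,E,A,i]
After op 6 (replace(1, 'b')): offset=2, physical=[A,i,C,b,E], logical=[C,b,E,A,i]
After op 7 (rotate(-1)): offset=1, physical=[A,i,C,b,E], logical=[i,C,b,E,A]
After op 8 (swap(2, 1)): offset=1, physical=[A,i,b,C,E], logical=[i,b,C,E,A]

Answer: i,b,C,E,A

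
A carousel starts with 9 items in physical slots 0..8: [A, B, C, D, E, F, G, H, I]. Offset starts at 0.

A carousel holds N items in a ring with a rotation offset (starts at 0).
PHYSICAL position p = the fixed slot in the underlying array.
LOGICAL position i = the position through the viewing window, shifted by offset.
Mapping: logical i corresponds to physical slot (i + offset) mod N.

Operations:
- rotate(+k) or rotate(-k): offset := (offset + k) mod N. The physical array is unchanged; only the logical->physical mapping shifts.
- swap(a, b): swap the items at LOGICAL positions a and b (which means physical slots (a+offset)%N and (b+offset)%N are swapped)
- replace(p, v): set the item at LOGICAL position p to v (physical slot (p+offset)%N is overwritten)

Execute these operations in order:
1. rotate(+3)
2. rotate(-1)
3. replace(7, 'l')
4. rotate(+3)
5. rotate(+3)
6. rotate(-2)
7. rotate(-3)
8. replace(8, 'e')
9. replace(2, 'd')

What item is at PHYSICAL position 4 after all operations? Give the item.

Answer: E

Derivation:
After op 1 (rotate(+3)): offset=3, physical=[A,B,C,D,E,F,G,H,I], logical=[D,E,F,G,H,I,A,B,C]
After op 2 (rotate(-1)): offset=2, physical=[A,B,C,D,E,F,G,H,I], logical=[C,D,E,F,G,H,I,A,B]
After op 3 (replace(7, 'l')): offset=2, physical=[l,B,C,D,E,F,G,H,I], logical=[C,D,E,F,G,H,I,l,B]
After op 4 (rotate(+3)): offset=5, physical=[l,B,C,D,E,F,G,H,I], logical=[F,G,H,I,l,B,C,D,E]
After op 5 (rotate(+3)): offset=8, physical=[l,B,C,D,E,F,G,H,I], logical=[I,l,B,C,D,E,F,G,H]
After op 6 (rotate(-2)): offset=6, physical=[l,B,C,D,E,F,G,H,I], logical=[G,H,I,l,B,C,D,E,F]
After op 7 (rotate(-3)): offset=3, physical=[l,B,C,D,E,F,G,H,I], logical=[D,E,F,G,H,I,l,B,C]
After op 8 (replace(8, 'e')): offset=3, physical=[l,B,e,D,E,F,G,H,I], logical=[D,E,F,G,H,I,l,B,e]
After op 9 (replace(2, 'd')): offset=3, physical=[l,B,e,D,E,d,G,H,I], logical=[D,E,d,G,H,I,l,B,e]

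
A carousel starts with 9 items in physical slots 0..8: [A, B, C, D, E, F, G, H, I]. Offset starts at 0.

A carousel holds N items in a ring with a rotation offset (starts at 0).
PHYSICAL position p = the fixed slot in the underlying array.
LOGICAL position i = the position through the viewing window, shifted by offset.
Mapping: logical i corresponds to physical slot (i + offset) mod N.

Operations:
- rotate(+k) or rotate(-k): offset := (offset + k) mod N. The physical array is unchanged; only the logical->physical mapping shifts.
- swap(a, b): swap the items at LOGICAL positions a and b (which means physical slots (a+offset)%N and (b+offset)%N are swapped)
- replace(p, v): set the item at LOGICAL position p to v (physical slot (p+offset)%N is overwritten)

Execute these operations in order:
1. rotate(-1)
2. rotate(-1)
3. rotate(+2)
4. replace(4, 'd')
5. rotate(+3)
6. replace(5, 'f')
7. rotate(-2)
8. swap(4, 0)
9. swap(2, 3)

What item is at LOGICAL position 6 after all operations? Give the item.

Answer: H

Derivation:
After op 1 (rotate(-1)): offset=8, physical=[A,B,C,D,E,F,G,H,I], logical=[I,A,B,C,D,E,F,G,H]
After op 2 (rotate(-1)): offset=7, physical=[A,B,C,D,E,F,G,H,I], logical=[H,I,A,B,C,D,E,F,G]
After op 3 (rotate(+2)): offset=0, physical=[A,B,C,D,E,F,G,H,I], logical=[A,B,C,D,E,F,G,H,I]
After op 4 (replace(4, 'd')): offset=0, physical=[A,B,C,D,d,F,G,H,I], logical=[A,B,C,D,d,F,G,H,I]
After op 5 (rotate(+3)): offset=3, physical=[A,B,C,D,d,F,G,H,I], logical=[D,d,F,G,H,I,A,B,C]
After op 6 (replace(5, 'f')): offset=3, physical=[A,B,C,D,d,F,G,H,f], logical=[D,d,F,G,H,f,A,B,C]
After op 7 (rotate(-2)): offset=1, physical=[A,B,C,D,d,F,G,H,f], logical=[B,C,D,d,F,G,H,f,A]
After op 8 (swap(4, 0)): offset=1, physical=[A,F,C,D,d,B,G,H,f], logical=[F,C,D,d,B,G,H,f,A]
After op 9 (swap(2, 3)): offset=1, physical=[A,F,C,d,D,B,G,H,f], logical=[F,C,d,D,B,G,H,f,A]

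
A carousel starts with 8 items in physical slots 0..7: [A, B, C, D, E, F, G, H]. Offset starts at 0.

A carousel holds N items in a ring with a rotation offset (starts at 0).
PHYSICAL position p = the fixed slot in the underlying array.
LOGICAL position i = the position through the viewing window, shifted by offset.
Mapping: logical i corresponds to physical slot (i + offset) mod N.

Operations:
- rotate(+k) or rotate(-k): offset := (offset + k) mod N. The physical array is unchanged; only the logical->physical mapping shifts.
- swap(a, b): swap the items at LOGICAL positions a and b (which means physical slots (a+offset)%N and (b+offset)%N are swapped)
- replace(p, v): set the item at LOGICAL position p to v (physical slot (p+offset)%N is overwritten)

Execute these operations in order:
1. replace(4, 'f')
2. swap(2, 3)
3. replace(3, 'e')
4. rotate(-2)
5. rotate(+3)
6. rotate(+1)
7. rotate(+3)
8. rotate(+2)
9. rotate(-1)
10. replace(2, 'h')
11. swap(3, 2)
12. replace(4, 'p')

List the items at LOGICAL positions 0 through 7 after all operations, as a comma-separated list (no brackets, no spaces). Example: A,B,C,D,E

Answer: G,H,B,h,p,e,f,F

Derivation:
After op 1 (replace(4, 'f')): offset=0, physical=[A,B,C,D,f,F,G,H], logical=[A,B,C,D,f,F,G,H]
After op 2 (swap(2, 3)): offset=0, physical=[A,B,D,C,f,F,G,H], logical=[A,B,D,C,f,F,G,H]
After op 3 (replace(3, 'e')): offset=0, physical=[A,B,D,e,f,F,G,H], logical=[A,B,D,e,f,F,G,H]
After op 4 (rotate(-2)): offset=6, physical=[A,B,D,e,f,F,G,H], logical=[G,H,A,B,D,e,f,F]
After op 5 (rotate(+3)): offset=1, physical=[A,B,D,e,f,F,G,H], logical=[B,D,e,f,F,G,H,A]
After op 6 (rotate(+1)): offset=2, physical=[A,B,D,e,f,F,G,H], logical=[D,e,f,F,G,H,A,B]
After op 7 (rotate(+3)): offset=5, physical=[A,B,D,e,f,F,G,H], logical=[F,G,H,A,B,D,e,f]
After op 8 (rotate(+2)): offset=7, physical=[A,B,D,e,f,F,G,H], logical=[H,A,B,D,e,f,F,G]
After op 9 (rotate(-1)): offset=6, physical=[A,B,D,e,f,F,G,H], logical=[G,H,A,B,D,e,f,F]
After op 10 (replace(2, 'h')): offset=6, physical=[h,B,D,e,f,F,G,H], logical=[G,H,h,B,D,e,f,F]
After op 11 (swap(3, 2)): offset=6, physical=[B,h,D,e,f,F,G,H], logical=[G,H,B,h,D,e,f,F]
After op 12 (replace(4, 'p')): offset=6, physical=[B,h,p,e,f,F,G,H], logical=[G,H,B,h,p,e,f,F]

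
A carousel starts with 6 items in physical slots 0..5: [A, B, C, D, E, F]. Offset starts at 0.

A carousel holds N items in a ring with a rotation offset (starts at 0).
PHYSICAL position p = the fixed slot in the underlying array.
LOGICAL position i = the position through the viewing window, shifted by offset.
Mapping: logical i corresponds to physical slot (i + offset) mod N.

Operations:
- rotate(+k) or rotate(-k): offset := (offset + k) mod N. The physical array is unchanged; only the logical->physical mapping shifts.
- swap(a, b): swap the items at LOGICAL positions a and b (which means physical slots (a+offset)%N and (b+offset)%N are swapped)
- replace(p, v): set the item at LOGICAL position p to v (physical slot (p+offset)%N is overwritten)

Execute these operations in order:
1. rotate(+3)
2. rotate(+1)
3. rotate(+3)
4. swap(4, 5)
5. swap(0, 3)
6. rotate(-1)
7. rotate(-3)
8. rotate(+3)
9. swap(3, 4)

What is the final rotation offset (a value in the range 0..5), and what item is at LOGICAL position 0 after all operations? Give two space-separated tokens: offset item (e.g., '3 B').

After op 1 (rotate(+3)): offset=3, physical=[A,B,C,D,E,F], logical=[D,E,F,A,B,C]
After op 2 (rotate(+1)): offset=4, physical=[A,B,C,D,E,F], logical=[E,F,A,B,C,D]
After op 3 (rotate(+3)): offset=1, physical=[A,B,C,D,E,F], logical=[B,C,D,E,F,A]
After op 4 (swap(4, 5)): offset=1, physical=[F,B,C,D,E,A], logical=[B,C,D,E,A,F]
After op 5 (swap(0, 3)): offset=1, physical=[F,E,C,D,B,A], logical=[E,C,D,B,A,F]
After op 6 (rotate(-1)): offset=0, physical=[F,E,C,D,B,A], logical=[F,E,C,D,B,A]
After op 7 (rotate(-3)): offset=3, physical=[F,E,C,D,B,A], logical=[D,B,A,F,E,C]
After op 8 (rotate(+3)): offset=0, physical=[F,E,C,D,B,A], logical=[F,E,C,D,B,A]
After op 9 (swap(3, 4)): offset=0, physical=[F,E,C,B,D,A], logical=[F,E,C,B,D,A]

Answer: 0 F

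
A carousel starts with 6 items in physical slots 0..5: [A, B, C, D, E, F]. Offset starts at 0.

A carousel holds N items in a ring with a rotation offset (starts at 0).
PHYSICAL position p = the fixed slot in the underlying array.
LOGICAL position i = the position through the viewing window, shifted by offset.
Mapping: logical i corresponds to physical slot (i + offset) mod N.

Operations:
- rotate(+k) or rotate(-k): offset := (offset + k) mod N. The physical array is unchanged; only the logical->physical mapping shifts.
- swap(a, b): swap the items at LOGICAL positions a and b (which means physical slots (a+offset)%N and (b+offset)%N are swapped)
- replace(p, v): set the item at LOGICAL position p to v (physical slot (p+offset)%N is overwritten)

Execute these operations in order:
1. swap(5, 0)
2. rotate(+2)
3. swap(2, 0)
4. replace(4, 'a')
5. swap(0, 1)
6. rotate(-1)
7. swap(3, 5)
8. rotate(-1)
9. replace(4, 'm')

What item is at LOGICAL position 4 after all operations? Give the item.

After op 1 (swap(5, 0)): offset=0, physical=[F,B,C,D,E,A], logical=[F,B,C,D,E,A]
After op 2 (rotate(+2)): offset=2, physical=[F,B,C,D,E,A], logical=[C,D,E,A,F,B]
After op 3 (swap(2, 0)): offset=2, physical=[F,B,E,D,C,A], logical=[E,D,C,A,F,B]
After op 4 (replace(4, 'a')): offset=2, physical=[a,B,E,D,C,A], logical=[E,D,C,A,a,B]
After op 5 (swap(0, 1)): offset=2, physical=[a,B,D,E,C,A], logical=[D,E,C,A,a,B]
After op 6 (rotate(-1)): offset=1, physical=[a,B,D,E,C,A], logical=[B,D,E,C,A,a]
After op 7 (swap(3, 5)): offset=1, physical=[C,B,D,E,a,A], logical=[B,D,E,a,A,C]
After op 8 (rotate(-1)): offset=0, physical=[C,B,D,E,a,A], logical=[C,B,D,E,a,A]
After op 9 (replace(4, 'm')): offset=0, physical=[C,B,D,E,m,A], logical=[C,B,D,E,m,A]

Answer: m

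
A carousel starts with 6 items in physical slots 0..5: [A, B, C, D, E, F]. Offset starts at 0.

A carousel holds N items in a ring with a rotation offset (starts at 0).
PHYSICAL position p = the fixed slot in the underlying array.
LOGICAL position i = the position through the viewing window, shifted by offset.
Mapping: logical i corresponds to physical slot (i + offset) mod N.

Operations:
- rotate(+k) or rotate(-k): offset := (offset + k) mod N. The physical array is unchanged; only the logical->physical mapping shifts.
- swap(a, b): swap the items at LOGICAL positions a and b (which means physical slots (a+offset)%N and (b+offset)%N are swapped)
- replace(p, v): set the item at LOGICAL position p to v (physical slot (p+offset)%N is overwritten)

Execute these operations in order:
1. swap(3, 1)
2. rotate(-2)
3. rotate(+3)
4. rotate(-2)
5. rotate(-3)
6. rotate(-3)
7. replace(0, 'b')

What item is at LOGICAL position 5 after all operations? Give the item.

Answer: E

Derivation:
After op 1 (swap(3, 1)): offset=0, physical=[A,D,C,B,E,F], logical=[A,D,C,B,E,F]
After op 2 (rotate(-2)): offset=4, physical=[A,D,C,B,E,F], logical=[E,F,A,D,C,B]
After op 3 (rotate(+3)): offset=1, physical=[A,D,C,B,E,F], logical=[D,C,B,E,F,A]
After op 4 (rotate(-2)): offset=5, physical=[A,D,C,B,E,F], logical=[F,A,D,C,B,E]
After op 5 (rotate(-3)): offset=2, physical=[A,D,C,B,E,F], logical=[C,B,E,F,A,D]
After op 6 (rotate(-3)): offset=5, physical=[A,D,C,B,E,F], logical=[F,A,D,C,B,E]
After op 7 (replace(0, 'b')): offset=5, physical=[A,D,C,B,E,b], logical=[b,A,D,C,B,E]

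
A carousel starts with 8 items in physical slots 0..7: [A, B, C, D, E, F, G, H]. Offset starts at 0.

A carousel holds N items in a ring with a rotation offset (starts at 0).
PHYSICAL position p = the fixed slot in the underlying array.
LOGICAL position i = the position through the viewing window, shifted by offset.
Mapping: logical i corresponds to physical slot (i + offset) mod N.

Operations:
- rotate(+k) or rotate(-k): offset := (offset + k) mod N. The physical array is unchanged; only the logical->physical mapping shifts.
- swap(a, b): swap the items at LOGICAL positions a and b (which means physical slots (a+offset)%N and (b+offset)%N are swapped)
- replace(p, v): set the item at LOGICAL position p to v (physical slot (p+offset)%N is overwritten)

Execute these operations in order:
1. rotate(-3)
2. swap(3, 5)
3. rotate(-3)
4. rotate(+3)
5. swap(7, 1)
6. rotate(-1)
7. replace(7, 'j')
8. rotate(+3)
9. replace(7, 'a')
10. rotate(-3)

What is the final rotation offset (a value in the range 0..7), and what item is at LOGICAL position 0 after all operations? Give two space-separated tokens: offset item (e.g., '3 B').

After op 1 (rotate(-3)): offset=5, physical=[A,B,C,D,E,F,G,H], logical=[F,G,H,A,B,C,D,E]
After op 2 (swap(3, 5)): offset=5, physical=[C,B,A,D,E,F,G,H], logical=[F,G,H,C,B,A,D,E]
After op 3 (rotate(-3)): offset=2, physical=[C,B,A,D,E,F,G,H], logical=[A,D,E,F,G,H,C,B]
After op 4 (rotate(+3)): offset=5, physical=[C,B,A,D,E,F,G,H], logical=[F,G,H,C,B,A,D,E]
After op 5 (swap(7, 1)): offset=5, physical=[C,B,A,D,G,F,E,H], logical=[F,E,H,C,B,A,D,G]
After op 6 (rotate(-1)): offset=4, physical=[C,B,A,D,G,F,E,H], logical=[G,F,E,H,C,B,A,D]
After op 7 (replace(7, 'j')): offset=4, physical=[C,B,A,j,G,F,E,H], logical=[G,F,E,H,C,B,A,j]
After op 8 (rotate(+3)): offset=7, physical=[C,B,A,j,G,F,E,H], logical=[H,C,B,A,j,G,F,E]
After op 9 (replace(7, 'a')): offset=7, physical=[C,B,A,j,G,F,a,H], logical=[H,C,B,A,j,G,F,a]
After op 10 (rotate(-3)): offset=4, physical=[C,B,A,j,G,F,a,H], logical=[G,F,a,H,C,B,A,j]

Answer: 4 G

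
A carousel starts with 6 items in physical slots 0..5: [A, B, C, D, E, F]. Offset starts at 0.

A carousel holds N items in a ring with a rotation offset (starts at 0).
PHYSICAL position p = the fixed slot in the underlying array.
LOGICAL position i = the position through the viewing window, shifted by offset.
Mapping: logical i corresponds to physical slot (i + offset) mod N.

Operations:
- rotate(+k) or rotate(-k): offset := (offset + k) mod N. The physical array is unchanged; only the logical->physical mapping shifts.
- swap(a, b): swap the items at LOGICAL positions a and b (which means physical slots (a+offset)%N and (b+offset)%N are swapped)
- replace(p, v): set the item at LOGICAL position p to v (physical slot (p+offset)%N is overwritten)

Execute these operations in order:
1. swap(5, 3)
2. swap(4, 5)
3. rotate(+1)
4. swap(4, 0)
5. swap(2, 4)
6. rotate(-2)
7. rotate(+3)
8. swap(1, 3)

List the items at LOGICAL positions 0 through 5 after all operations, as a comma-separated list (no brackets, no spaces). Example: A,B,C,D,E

Answer: C,F,D,B,A,E

Derivation:
After op 1 (swap(5, 3)): offset=0, physical=[A,B,C,F,E,D], logical=[A,B,C,F,E,D]
After op 2 (swap(4, 5)): offset=0, physical=[A,B,C,F,D,E], logical=[A,B,C,F,D,E]
After op 3 (rotate(+1)): offset=1, physical=[A,B,C,F,D,E], logical=[B,C,F,D,E,A]
After op 4 (swap(4, 0)): offset=1, physical=[A,E,C,F,D,B], logical=[E,C,F,D,B,A]
After op 5 (swap(2, 4)): offset=1, physical=[A,E,C,B,D,F], logical=[E,C,B,D,F,A]
After op 6 (rotate(-2)): offset=5, physical=[A,E,C,B,D,F], logical=[F,A,E,C,B,D]
After op 7 (rotate(+3)): offset=2, physical=[A,E,C,B,D,F], logical=[C,B,D,F,A,E]
After op 8 (swap(1, 3)): offset=2, physical=[A,E,C,F,D,B], logical=[C,F,D,B,A,E]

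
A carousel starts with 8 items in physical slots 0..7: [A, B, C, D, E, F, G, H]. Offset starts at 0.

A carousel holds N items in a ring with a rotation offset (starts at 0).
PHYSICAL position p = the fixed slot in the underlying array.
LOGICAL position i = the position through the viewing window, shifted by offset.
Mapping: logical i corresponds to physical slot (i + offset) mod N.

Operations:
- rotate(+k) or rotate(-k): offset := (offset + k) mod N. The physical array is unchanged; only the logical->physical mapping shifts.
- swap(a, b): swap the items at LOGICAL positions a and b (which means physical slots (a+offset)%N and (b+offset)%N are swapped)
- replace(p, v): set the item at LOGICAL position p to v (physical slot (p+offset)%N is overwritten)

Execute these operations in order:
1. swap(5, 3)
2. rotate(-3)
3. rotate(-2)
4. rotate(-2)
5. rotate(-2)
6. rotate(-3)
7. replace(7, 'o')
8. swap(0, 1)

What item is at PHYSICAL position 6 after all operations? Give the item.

Answer: G

Derivation:
After op 1 (swap(5, 3)): offset=0, physical=[A,B,C,F,E,D,G,H], logical=[A,B,C,F,E,D,G,H]
After op 2 (rotate(-3)): offset=5, physical=[A,B,C,F,E,D,G,H], logical=[D,G,H,A,B,C,F,E]
After op 3 (rotate(-2)): offset=3, physical=[A,B,C,F,E,D,G,H], logical=[F,E,D,G,H,A,B,C]
After op 4 (rotate(-2)): offset=1, physical=[A,B,C,F,E,D,G,H], logical=[B,C,F,E,D,G,H,A]
After op 5 (rotate(-2)): offset=7, physical=[A,B,C,F,E,D,G,H], logical=[H,A,B,C,F,E,D,G]
After op 6 (rotate(-3)): offset=4, physical=[A,B,C,F,E,D,G,H], logical=[E,D,G,H,A,B,C,F]
After op 7 (replace(7, 'o')): offset=4, physical=[A,B,C,o,E,D,G,H], logical=[E,D,G,H,A,B,C,o]
After op 8 (swap(0, 1)): offset=4, physical=[A,B,C,o,D,E,G,H], logical=[D,E,G,H,A,B,C,o]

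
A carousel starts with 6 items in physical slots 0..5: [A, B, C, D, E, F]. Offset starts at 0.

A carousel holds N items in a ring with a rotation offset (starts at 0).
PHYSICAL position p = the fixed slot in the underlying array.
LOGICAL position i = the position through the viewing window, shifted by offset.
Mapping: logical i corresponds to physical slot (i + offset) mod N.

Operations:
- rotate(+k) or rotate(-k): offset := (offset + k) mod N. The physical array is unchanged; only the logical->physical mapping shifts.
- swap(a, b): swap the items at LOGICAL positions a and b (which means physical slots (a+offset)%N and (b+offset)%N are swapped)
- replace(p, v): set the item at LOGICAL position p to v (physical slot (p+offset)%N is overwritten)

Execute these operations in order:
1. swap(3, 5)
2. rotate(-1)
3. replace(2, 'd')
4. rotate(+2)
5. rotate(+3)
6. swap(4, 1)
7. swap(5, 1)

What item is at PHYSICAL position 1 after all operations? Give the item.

After op 1 (swap(3, 5)): offset=0, physical=[A,B,C,F,E,D], logical=[A,B,C,F,E,D]
After op 2 (rotate(-1)): offset=5, physical=[A,B,C,F,E,D], logical=[D,A,B,C,F,E]
After op 3 (replace(2, 'd')): offset=5, physical=[A,d,C,F,E,D], logical=[D,A,d,C,F,E]
After op 4 (rotate(+2)): offset=1, physical=[A,d,C,F,E,D], logical=[d,C,F,E,D,A]
After op 5 (rotate(+3)): offset=4, physical=[A,d,C,F,E,D], logical=[E,D,A,d,C,F]
After op 6 (swap(4, 1)): offset=4, physical=[A,d,D,F,E,C], logical=[E,C,A,d,D,F]
After op 7 (swap(5, 1)): offset=4, physical=[A,d,D,C,E,F], logical=[E,F,A,d,D,C]

Answer: d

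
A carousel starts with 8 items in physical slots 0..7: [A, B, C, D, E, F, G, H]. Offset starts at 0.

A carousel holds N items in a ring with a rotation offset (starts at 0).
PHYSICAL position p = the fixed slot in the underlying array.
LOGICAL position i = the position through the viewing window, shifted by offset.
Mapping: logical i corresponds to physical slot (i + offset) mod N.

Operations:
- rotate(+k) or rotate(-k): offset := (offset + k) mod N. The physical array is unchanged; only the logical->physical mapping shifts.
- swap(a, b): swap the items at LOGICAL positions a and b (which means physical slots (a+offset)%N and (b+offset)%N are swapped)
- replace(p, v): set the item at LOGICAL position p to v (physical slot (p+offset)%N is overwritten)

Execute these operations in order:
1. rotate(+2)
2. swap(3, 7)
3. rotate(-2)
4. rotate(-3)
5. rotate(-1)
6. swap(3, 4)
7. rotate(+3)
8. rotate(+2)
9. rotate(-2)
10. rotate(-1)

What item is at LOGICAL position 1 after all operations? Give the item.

Answer: A

Derivation:
After op 1 (rotate(+2)): offset=2, physical=[A,B,C,D,E,F,G,H], logical=[C,D,E,F,G,H,A,B]
After op 2 (swap(3, 7)): offset=2, physical=[A,F,C,D,E,B,G,H], logical=[C,D,E,B,G,H,A,F]
After op 3 (rotate(-2)): offset=0, physical=[A,F,C,D,E,B,G,H], logical=[A,F,C,D,E,B,G,H]
After op 4 (rotate(-3)): offset=5, physical=[A,F,C,D,E,B,G,H], logical=[B,G,H,A,F,C,D,E]
After op 5 (rotate(-1)): offset=4, physical=[A,F,C,D,E,B,G,H], logical=[E,B,G,H,A,F,C,D]
After op 6 (swap(3, 4)): offset=4, physical=[H,F,C,D,E,B,G,A], logical=[E,B,G,A,H,F,C,D]
After op 7 (rotate(+3)): offset=7, physical=[H,F,C,D,E,B,G,A], logical=[A,H,F,C,D,E,B,G]
After op 8 (rotate(+2)): offset=1, physical=[H,F,C,D,E,B,G,A], logical=[F,C,D,E,B,G,A,H]
After op 9 (rotate(-2)): offset=7, physical=[H,F,C,D,E,B,G,A], logical=[A,H,F,C,D,E,B,G]
After op 10 (rotate(-1)): offset=6, physical=[H,F,C,D,E,B,G,A], logical=[G,A,H,F,C,D,E,B]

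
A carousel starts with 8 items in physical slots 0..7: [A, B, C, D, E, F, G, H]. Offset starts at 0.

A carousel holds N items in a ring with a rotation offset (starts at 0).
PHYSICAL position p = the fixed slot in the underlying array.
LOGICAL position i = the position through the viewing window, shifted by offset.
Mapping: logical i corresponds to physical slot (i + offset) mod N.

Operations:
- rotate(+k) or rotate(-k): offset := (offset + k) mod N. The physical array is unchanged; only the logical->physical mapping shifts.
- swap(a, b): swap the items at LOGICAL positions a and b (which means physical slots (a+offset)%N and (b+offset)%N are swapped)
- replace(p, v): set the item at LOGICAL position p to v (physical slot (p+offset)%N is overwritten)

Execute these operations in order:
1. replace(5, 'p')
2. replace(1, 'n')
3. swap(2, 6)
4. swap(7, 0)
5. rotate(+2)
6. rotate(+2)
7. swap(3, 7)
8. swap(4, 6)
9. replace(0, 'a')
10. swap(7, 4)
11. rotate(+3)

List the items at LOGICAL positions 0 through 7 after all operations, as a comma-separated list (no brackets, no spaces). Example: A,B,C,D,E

Answer: D,A,n,H,G,a,p,C

Derivation:
After op 1 (replace(5, 'p')): offset=0, physical=[A,B,C,D,E,p,G,H], logical=[A,B,C,D,E,p,G,H]
After op 2 (replace(1, 'n')): offset=0, physical=[A,n,C,D,E,p,G,H], logical=[A,n,C,D,E,p,G,H]
After op 3 (swap(2, 6)): offset=0, physical=[A,n,G,D,E,p,C,H], logical=[A,n,G,D,E,p,C,H]
After op 4 (swap(7, 0)): offset=0, physical=[H,n,G,D,E,p,C,A], logical=[H,n,G,D,E,p,C,A]
After op 5 (rotate(+2)): offset=2, physical=[H,n,G,D,E,p,C,A], logical=[G,D,E,p,C,A,H,n]
After op 6 (rotate(+2)): offset=4, physical=[H,n,G,D,E,p,C,A], logical=[E,p,C,A,H,n,G,D]
After op 7 (swap(3, 7)): offset=4, physical=[H,n,G,A,E,p,C,D], logical=[E,p,C,D,H,n,G,A]
After op 8 (swap(4, 6)): offset=4, physical=[G,n,H,A,E,p,C,D], logical=[E,p,C,D,G,n,H,A]
After op 9 (replace(0, 'a')): offset=4, physical=[G,n,H,A,a,p,C,D], logical=[a,p,C,D,G,n,H,A]
After op 10 (swap(7, 4)): offset=4, physical=[A,n,H,G,a,p,C,D], logical=[a,p,C,D,A,n,H,G]
After op 11 (rotate(+3)): offset=7, physical=[A,n,H,G,a,p,C,D], logical=[D,A,n,H,G,a,p,C]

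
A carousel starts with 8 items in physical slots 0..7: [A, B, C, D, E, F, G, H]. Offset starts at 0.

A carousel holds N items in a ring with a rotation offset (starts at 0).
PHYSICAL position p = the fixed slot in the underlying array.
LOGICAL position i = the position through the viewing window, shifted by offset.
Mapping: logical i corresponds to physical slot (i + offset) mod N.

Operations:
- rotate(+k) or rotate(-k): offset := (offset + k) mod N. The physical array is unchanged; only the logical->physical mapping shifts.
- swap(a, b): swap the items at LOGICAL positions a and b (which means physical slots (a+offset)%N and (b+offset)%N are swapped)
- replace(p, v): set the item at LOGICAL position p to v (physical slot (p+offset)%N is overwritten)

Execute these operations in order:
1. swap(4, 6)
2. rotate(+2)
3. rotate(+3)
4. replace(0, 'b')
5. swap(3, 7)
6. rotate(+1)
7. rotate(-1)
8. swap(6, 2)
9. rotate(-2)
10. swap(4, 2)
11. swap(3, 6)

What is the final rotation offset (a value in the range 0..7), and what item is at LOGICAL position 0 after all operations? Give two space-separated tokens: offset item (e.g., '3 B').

After op 1 (swap(4, 6)): offset=0, physical=[A,B,C,D,G,F,E,H], logical=[A,B,C,D,G,F,E,H]
After op 2 (rotate(+2)): offset=2, physical=[A,B,C,D,G,F,E,H], logical=[C,D,G,F,E,H,A,B]
After op 3 (rotate(+3)): offset=5, physical=[A,B,C,D,G,F,E,H], logical=[F,E,H,A,B,C,D,G]
After op 4 (replace(0, 'b')): offset=5, physical=[A,B,C,D,G,b,E,H], logical=[b,E,H,A,B,C,D,G]
After op 5 (swap(3, 7)): offset=5, physical=[G,B,C,D,A,b,E,H], logical=[b,E,H,G,B,C,D,A]
After op 6 (rotate(+1)): offset=6, physical=[G,B,C,D,A,b,E,H], logical=[E,H,G,B,C,D,A,b]
After op 7 (rotate(-1)): offset=5, physical=[G,B,C,D,A,b,E,H], logical=[b,E,H,G,B,C,D,A]
After op 8 (swap(6, 2)): offset=5, physical=[G,B,C,H,A,b,E,D], logical=[b,E,D,G,B,C,H,A]
After op 9 (rotate(-2)): offset=3, physical=[G,B,C,H,A,b,E,D], logical=[H,A,b,E,D,G,B,C]
After op 10 (swap(4, 2)): offset=3, physical=[G,B,C,H,A,D,E,b], logical=[H,A,D,E,b,G,B,C]
After op 11 (swap(3, 6)): offset=3, physical=[G,E,C,H,A,D,B,b], logical=[H,A,D,B,b,G,E,C]

Answer: 3 H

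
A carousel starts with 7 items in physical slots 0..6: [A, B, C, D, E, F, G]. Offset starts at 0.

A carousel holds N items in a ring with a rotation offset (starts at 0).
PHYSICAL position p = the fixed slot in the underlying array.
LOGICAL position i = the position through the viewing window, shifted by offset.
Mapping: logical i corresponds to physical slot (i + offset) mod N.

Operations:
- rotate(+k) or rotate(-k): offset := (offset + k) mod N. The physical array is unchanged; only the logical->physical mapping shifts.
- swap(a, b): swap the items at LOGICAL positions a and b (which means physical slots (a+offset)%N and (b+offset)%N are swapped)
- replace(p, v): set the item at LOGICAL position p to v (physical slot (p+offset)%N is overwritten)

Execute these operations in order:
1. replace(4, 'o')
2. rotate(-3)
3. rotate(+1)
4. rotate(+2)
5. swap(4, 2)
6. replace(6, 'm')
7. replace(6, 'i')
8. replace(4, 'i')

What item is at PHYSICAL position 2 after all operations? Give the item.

Answer: o

Derivation:
After op 1 (replace(4, 'o')): offset=0, physical=[A,B,C,D,o,F,G], logical=[A,B,C,D,o,F,G]
After op 2 (rotate(-3)): offset=4, physical=[A,B,C,D,o,F,G], logical=[o,F,G,A,B,C,D]
After op 3 (rotate(+1)): offset=5, physical=[A,B,C,D,o,F,G], logical=[F,G,A,B,C,D,o]
After op 4 (rotate(+2)): offset=0, physical=[A,B,C,D,o,F,G], logical=[A,B,C,D,o,F,G]
After op 5 (swap(4, 2)): offset=0, physical=[A,B,o,D,C,F,G], logical=[A,B,o,D,C,F,G]
After op 6 (replace(6, 'm')): offset=0, physical=[A,B,o,D,C,F,m], logical=[A,B,o,D,C,F,m]
After op 7 (replace(6, 'i')): offset=0, physical=[A,B,o,D,C,F,i], logical=[A,B,o,D,C,F,i]
After op 8 (replace(4, 'i')): offset=0, physical=[A,B,o,D,i,F,i], logical=[A,B,o,D,i,F,i]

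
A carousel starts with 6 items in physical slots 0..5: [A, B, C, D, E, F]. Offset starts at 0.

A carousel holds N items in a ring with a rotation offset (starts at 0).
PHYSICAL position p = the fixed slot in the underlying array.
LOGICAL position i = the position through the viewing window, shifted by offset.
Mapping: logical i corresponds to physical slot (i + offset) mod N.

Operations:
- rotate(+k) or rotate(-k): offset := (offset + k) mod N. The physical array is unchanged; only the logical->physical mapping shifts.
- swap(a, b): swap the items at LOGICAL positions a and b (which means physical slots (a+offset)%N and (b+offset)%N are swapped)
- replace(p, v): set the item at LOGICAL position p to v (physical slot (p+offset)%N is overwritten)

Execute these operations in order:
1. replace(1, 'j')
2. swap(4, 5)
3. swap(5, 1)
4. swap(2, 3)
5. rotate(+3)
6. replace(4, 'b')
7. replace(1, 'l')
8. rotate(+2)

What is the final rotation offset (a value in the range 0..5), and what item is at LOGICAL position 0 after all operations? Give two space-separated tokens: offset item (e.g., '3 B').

After op 1 (replace(1, 'j')): offset=0, physical=[A,j,C,D,E,F], logical=[A,j,C,D,E,F]
After op 2 (swap(4, 5)): offset=0, physical=[A,j,C,D,F,E], logical=[A,j,C,D,F,E]
After op 3 (swap(5, 1)): offset=0, physical=[A,E,C,D,F,j], logical=[A,E,C,D,F,j]
After op 4 (swap(2, 3)): offset=0, physical=[A,E,D,C,F,j], logical=[A,E,D,C,F,j]
After op 5 (rotate(+3)): offset=3, physical=[A,E,D,C,F,j], logical=[C,F,j,A,E,D]
After op 6 (replace(4, 'b')): offset=3, physical=[A,b,D,C,F,j], logical=[C,F,j,A,b,D]
After op 7 (replace(1, 'l')): offset=3, physical=[A,b,D,C,l,j], logical=[C,l,j,A,b,D]
After op 8 (rotate(+2)): offset=5, physical=[A,b,D,C,l,j], logical=[j,A,b,D,C,l]

Answer: 5 j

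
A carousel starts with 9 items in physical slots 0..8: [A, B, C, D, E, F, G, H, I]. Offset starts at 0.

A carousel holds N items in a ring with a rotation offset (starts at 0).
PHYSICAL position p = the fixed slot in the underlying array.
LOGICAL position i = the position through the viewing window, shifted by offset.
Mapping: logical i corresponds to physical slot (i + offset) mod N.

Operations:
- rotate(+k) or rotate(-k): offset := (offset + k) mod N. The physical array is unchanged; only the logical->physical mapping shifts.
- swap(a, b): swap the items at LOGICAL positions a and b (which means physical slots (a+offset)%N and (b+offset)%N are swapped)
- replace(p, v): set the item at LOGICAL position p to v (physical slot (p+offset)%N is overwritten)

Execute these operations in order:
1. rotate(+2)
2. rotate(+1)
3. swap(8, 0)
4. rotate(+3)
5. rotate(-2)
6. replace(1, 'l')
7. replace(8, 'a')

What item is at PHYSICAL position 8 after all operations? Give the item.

Answer: I

Derivation:
After op 1 (rotate(+2)): offset=2, physical=[A,B,C,D,E,F,G,H,I], logical=[C,D,E,F,G,H,I,A,B]
After op 2 (rotate(+1)): offset=3, physical=[A,B,C,D,E,F,G,H,I], logical=[D,E,F,G,H,I,A,B,C]
After op 3 (swap(8, 0)): offset=3, physical=[A,B,D,C,E,F,G,H,I], logical=[C,E,F,G,H,I,A,B,D]
After op 4 (rotate(+3)): offset=6, physical=[A,B,D,C,E,F,G,H,I], logical=[G,H,I,A,B,D,C,E,F]
After op 5 (rotate(-2)): offset=4, physical=[A,B,D,C,E,F,G,H,I], logical=[E,F,G,H,I,A,B,D,C]
After op 6 (replace(1, 'l')): offset=4, physical=[A,B,D,C,E,l,G,H,I], logical=[E,l,G,H,I,A,B,D,C]
After op 7 (replace(8, 'a')): offset=4, physical=[A,B,D,a,E,l,G,H,I], logical=[E,l,G,H,I,A,B,D,a]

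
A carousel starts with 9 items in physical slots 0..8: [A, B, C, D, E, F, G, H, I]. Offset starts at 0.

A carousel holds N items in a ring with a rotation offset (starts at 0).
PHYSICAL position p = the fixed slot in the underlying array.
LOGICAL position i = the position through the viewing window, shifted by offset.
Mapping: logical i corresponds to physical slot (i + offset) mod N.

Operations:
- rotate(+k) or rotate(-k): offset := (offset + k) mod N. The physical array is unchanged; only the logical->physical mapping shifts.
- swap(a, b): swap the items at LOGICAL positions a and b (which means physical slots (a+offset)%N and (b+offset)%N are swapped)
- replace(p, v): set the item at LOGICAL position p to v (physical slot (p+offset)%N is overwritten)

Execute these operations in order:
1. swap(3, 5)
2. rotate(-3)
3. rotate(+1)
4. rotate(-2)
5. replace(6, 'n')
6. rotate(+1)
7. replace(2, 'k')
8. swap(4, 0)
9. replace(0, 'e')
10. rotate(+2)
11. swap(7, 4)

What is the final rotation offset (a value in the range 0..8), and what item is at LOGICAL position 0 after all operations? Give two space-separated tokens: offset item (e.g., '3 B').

After op 1 (swap(3, 5)): offset=0, physical=[A,B,C,F,E,D,G,H,I], logical=[A,B,C,F,E,D,G,H,I]
After op 2 (rotate(-3)): offset=6, physical=[A,B,C,F,E,D,G,H,I], logical=[G,H,I,A,B,C,F,E,D]
After op 3 (rotate(+1)): offset=7, physical=[A,B,C,F,E,D,G,H,I], logical=[H,I,A,B,C,F,E,D,G]
After op 4 (rotate(-2)): offset=5, physical=[A,B,C,F,E,D,G,H,I], logical=[D,G,H,I,A,B,C,F,E]
After op 5 (replace(6, 'n')): offset=5, physical=[A,B,n,F,E,D,G,H,I], logical=[D,G,H,I,A,B,n,F,E]
After op 6 (rotate(+1)): offset=6, physical=[A,B,n,F,E,D,G,H,I], logical=[G,H,I,A,B,n,F,E,D]
After op 7 (replace(2, 'k')): offset=6, physical=[A,B,n,F,E,D,G,H,k], logical=[G,H,k,A,B,n,F,E,D]
After op 8 (swap(4, 0)): offset=6, physical=[A,G,n,F,E,D,B,H,k], logical=[B,H,k,A,G,n,F,E,D]
After op 9 (replace(0, 'e')): offset=6, physical=[A,G,n,F,E,D,e,H,k], logical=[e,H,k,A,G,n,F,E,D]
After op 10 (rotate(+2)): offset=8, physical=[A,G,n,F,E,D,e,H,k], logical=[k,A,G,n,F,E,D,e,H]
After op 11 (swap(7, 4)): offset=8, physical=[A,G,n,e,E,D,F,H,k], logical=[k,A,G,n,e,E,D,F,H]

Answer: 8 k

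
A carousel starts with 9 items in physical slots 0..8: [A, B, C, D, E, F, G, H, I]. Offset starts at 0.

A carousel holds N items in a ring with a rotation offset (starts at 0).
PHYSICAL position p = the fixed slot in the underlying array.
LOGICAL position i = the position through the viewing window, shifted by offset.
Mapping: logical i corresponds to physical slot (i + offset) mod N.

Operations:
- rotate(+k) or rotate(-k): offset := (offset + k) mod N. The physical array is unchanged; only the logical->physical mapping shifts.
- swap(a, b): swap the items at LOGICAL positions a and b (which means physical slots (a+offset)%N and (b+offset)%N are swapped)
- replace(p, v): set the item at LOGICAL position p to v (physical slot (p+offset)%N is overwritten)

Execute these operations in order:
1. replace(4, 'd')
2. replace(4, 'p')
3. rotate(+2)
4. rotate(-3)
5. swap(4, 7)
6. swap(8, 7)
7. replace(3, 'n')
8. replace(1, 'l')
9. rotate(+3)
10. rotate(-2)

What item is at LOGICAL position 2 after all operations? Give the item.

Answer: n

Derivation:
After op 1 (replace(4, 'd')): offset=0, physical=[A,B,C,D,d,F,G,H,I], logical=[A,B,C,D,d,F,G,H,I]
After op 2 (replace(4, 'p')): offset=0, physical=[A,B,C,D,p,F,G,H,I], logical=[A,B,C,D,p,F,G,H,I]
After op 3 (rotate(+2)): offset=2, physical=[A,B,C,D,p,F,G,H,I], logical=[C,D,p,F,G,H,I,A,B]
After op 4 (rotate(-3)): offset=8, physical=[A,B,C,D,p,F,G,H,I], logical=[I,A,B,C,D,p,F,G,H]
After op 5 (swap(4, 7)): offset=8, physical=[A,B,C,G,p,F,D,H,I], logical=[I,A,B,C,G,p,F,D,H]
After op 6 (swap(8, 7)): offset=8, physical=[A,B,C,G,p,F,H,D,I], logical=[I,A,B,C,G,p,F,H,D]
After op 7 (replace(3, 'n')): offset=8, physical=[A,B,n,G,p,F,H,D,I], logical=[I,A,B,n,G,p,F,H,D]
After op 8 (replace(1, 'l')): offset=8, physical=[l,B,n,G,p,F,H,D,I], logical=[I,l,B,n,G,p,F,H,D]
After op 9 (rotate(+3)): offset=2, physical=[l,B,n,G,p,F,H,D,I], logical=[n,G,p,F,H,D,I,l,B]
After op 10 (rotate(-2)): offset=0, physical=[l,B,n,G,p,F,H,D,I], logical=[l,B,n,G,p,F,H,D,I]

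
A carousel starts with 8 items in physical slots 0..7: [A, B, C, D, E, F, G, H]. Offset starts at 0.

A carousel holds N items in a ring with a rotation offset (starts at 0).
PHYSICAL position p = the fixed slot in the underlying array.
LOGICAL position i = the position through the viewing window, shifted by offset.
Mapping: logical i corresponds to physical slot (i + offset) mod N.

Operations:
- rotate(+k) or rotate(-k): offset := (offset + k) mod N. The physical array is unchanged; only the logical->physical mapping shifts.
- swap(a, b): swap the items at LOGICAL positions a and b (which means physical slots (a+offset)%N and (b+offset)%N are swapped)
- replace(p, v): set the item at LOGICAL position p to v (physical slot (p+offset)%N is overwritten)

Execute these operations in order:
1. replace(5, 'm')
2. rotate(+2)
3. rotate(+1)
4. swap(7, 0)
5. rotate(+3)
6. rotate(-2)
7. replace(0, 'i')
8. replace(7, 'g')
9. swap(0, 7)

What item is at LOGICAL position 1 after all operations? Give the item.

Answer: m

Derivation:
After op 1 (replace(5, 'm')): offset=0, physical=[A,B,C,D,E,m,G,H], logical=[A,B,C,D,E,m,G,H]
After op 2 (rotate(+2)): offset=2, physical=[A,B,C,D,E,m,G,H], logical=[C,D,E,m,G,H,A,B]
After op 3 (rotate(+1)): offset=3, physical=[A,B,C,D,E,m,G,H], logical=[D,E,m,G,H,A,B,C]
After op 4 (swap(7, 0)): offset=3, physical=[A,B,D,C,E,m,G,H], logical=[C,E,m,G,H,A,B,D]
After op 5 (rotate(+3)): offset=6, physical=[A,B,D,C,E,m,G,H], logical=[G,H,A,B,D,C,E,m]
After op 6 (rotate(-2)): offset=4, physical=[A,B,D,C,E,m,G,H], logical=[E,m,G,H,A,B,D,C]
After op 7 (replace(0, 'i')): offset=4, physical=[A,B,D,C,i,m,G,H], logical=[i,m,G,H,A,B,D,C]
After op 8 (replace(7, 'g')): offset=4, physical=[A,B,D,g,i,m,G,H], logical=[i,m,G,H,A,B,D,g]
After op 9 (swap(0, 7)): offset=4, physical=[A,B,D,i,g,m,G,H], logical=[g,m,G,H,A,B,D,i]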